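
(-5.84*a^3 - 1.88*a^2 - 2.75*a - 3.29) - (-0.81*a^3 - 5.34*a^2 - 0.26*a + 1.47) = -5.03*a^3 + 3.46*a^2 - 2.49*a - 4.76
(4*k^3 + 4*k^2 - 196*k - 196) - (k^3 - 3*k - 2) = 3*k^3 + 4*k^2 - 193*k - 194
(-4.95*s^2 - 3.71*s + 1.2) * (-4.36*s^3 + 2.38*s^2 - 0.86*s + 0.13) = 21.582*s^5 + 4.3946*s^4 - 9.8048*s^3 + 5.4031*s^2 - 1.5143*s + 0.156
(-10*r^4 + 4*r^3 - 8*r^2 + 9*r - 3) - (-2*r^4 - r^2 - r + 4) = -8*r^4 + 4*r^3 - 7*r^2 + 10*r - 7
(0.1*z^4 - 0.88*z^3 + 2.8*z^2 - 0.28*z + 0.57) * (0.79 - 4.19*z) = -0.419*z^5 + 3.7662*z^4 - 12.4272*z^3 + 3.3852*z^2 - 2.6095*z + 0.4503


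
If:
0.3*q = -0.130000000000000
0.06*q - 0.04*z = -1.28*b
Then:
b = 0.03125*z + 0.0203125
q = -0.43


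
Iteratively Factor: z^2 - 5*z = (z - 5)*(z)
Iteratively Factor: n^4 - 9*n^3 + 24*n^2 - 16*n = (n - 1)*(n^3 - 8*n^2 + 16*n) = (n - 4)*(n - 1)*(n^2 - 4*n) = (n - 4)^2*(n - 1)*(n)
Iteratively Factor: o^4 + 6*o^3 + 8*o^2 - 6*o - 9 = (o + 3)*(o^3 + 3*o^2 - o - 3) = (o + 3)^2*(o^2 - 1) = (o - 1)*(o + 3)^2*(o + 1)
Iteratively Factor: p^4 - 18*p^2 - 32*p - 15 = (p + 1)*(p^3 - p^2 - 17*p - 15) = (p - 5)*(p + 1)*(p^2 + 4*p + 3) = (p - 5)*(p + 1)^2*(p + 3)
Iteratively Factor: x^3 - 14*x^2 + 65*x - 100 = (x - 4)*(x^2 - 10*x + 25) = (x - 5)*(x - 4)*(x - 5)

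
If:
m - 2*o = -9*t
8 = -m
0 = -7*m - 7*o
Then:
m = -8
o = 8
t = 8/3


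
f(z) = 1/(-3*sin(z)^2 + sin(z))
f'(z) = (6*sin(z)*cos(z) - cos(z))/(-3*sin(z)^2 + sin(z))^2 = (6/tan(z) - cos(z)/sin(z)^2)/(3*sin(z) - 1)^2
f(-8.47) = -0.36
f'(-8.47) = 0.43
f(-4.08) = -0.87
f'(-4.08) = -1.73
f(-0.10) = -7.71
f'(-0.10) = -94.53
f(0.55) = -3.37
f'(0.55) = 20.66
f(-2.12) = -0.33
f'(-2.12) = 0.35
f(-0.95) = -0.36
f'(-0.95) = -0.44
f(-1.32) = -0.26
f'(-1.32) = -0.12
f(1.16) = -0.62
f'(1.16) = 0.70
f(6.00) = -1.95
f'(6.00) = -9.74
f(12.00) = -0.71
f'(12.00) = -1.82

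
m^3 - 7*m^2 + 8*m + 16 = (m - 4)^2*(m + 1)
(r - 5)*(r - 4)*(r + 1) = r^3 - 8*r^2 + 11*r + 20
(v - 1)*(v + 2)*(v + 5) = v^3 + 6*v^2 + 3*v - 10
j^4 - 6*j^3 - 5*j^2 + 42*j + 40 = (j - 5)*(j - 4)*(j + 1)*(j + 2)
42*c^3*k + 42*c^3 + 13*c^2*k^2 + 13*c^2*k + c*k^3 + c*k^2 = (6*c + k)*(7*c + k)*(c*k + c)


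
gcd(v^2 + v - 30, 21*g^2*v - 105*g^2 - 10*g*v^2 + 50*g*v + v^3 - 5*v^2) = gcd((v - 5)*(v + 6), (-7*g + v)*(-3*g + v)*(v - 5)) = v - 5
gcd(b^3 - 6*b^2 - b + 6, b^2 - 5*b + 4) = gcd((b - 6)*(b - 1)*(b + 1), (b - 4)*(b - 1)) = b - 1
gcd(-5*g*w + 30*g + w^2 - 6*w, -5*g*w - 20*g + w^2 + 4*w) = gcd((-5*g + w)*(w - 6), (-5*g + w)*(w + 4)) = -5*g + w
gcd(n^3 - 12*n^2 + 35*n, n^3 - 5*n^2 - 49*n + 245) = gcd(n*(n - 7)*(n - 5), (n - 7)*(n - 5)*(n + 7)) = n^2 - 12*n + 35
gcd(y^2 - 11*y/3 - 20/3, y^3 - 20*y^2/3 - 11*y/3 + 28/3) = y + 4/3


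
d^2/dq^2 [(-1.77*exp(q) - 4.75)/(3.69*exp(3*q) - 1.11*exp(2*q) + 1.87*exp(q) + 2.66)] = (-96.401988*exp(6*q) - 560.339046*exp(5*q) + 260.684082*exp(4*q) + 133.215615*exp(3*q) + 417.830463*exp(2*q) - 63.905341*exp(q) + 11.103638)*exp(q)/(50.243409*exp(9*q) - 45.341613*exp(8*q) + 90.025668*exp(7*q) + 61.332849*exp(6*q) - 19.7478*exp(5*q) + 108.316269*exp(4*q) + 51.737923*exp(3*q) + 4.34351400000001*exp(2*q) + 39.694116*exp(q) + 18.821096)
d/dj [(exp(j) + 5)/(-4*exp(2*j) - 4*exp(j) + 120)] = ((exp(j) + 5)*(2*exp(j) + 1) - exp(2*j) - exp(j) + 30)*exp(j)/(4*(exp(2*j) + exp(j) - 30)^2)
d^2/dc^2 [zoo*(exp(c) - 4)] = zoo*exp(c)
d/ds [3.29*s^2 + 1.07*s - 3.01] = 6.58*s + 1.07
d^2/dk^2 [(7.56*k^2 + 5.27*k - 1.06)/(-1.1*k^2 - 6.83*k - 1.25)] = (-1.4210854715202e-14*k^4 + 100.84316*k^3 + 70.0655999999998*k^2 + 91.26018*k + 162.340918)/(1.331*k^6 + 24.7929*k^5 + 158.47887*k^4 + 374.959487*k^3 + 180.089625*k^2 + 32.015625*k + 1.953125)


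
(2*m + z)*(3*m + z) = 6*m^2 + 5*m*z + z^2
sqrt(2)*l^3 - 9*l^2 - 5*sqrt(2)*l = l*(l - 5*sqrt(2))*(sqrt(2)*l + 1)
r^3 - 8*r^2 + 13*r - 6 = (r - 6)*(r - 1)^2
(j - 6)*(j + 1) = j^2 - 5*j - 6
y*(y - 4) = y^2 - 4*y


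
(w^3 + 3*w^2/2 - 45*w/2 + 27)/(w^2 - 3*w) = w + 9/2 - 9/w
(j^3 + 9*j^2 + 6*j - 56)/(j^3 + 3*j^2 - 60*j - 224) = (j - 2)/(j - 8)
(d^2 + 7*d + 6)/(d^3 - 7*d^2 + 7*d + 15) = (d + 6)/(d^2 - 8*d + 15)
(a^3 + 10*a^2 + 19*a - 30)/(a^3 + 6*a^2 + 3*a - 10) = (a + 6)/(a + 2)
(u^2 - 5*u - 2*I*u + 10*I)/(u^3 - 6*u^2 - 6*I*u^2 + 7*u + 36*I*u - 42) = (u^2 - u*(5 + 2*I) + 10*I)/(u^3 - 6*u^2*(1 + I) + u*(7 + 36*I) - 42)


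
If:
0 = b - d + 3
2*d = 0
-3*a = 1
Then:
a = -1/3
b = -3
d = 0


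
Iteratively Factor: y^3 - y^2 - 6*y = (y + 2)*(y^2 - 3*y) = y*(y + 2)*(y - 3)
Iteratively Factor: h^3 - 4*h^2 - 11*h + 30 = (h - 2)*(h^2 - 2*h - 15) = (h - 5)*(h - 2)*(h + 3)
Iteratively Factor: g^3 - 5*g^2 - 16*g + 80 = (g + 4)*(g^2 - 9*g + 20) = (g - 5)*(g + 4)*(g - 4)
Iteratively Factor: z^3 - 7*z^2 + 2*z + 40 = (z - 5)*(z^2 - 2*z - 8) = (z - 5)*(z - 4)*(z + 2)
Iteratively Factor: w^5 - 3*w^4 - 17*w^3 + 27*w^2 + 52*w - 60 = (w - 1)*(w^4 - 2*w^3 - 19*w^2 + 8*w + 60) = (w - 5)*(w - 1)*(w^3 + 3*w^2 - 4*w - 12) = (w - 5)*(w - 2)*(w - 1)*(w^2 + 5*w + 6) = (w - 5)*(w - 2)*(w - 1)*(w + 3)*(w + 2)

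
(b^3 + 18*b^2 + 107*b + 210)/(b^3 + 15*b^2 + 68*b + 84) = (b + 5)/(b + 2)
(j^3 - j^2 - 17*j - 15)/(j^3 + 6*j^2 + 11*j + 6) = (j - 5)/(j + 2)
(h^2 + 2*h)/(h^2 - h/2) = 2*(h + 2)/(2*h - 1)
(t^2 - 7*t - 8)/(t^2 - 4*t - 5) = (t - 8)/(t - 5)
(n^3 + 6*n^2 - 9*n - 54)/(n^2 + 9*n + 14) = (n^3 + 6*n^2 - 9*n - 54)/(n^2 + 9*n + 14)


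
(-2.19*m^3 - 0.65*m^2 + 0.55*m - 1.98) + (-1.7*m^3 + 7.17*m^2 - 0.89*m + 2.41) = -3.89*m^3 + 6.52*m^2 - 0.34*m + 0.43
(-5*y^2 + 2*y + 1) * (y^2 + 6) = -5*y^4 + 2*y^3 - 29*y^2 + 12*y + 6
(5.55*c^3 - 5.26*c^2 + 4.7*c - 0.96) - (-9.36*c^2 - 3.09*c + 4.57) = 5.55*c^3 + 4.1*c^2 + 7.79*c - 5.53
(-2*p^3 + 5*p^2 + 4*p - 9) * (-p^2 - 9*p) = 2*p^5 + 13*p^4 - 49*p^3 - 27*p^2 + 81*p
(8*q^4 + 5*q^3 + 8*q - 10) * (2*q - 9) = 16*q^5 - 62*q^4 - 45*q^3 + 16*q^2 - 92*q + 90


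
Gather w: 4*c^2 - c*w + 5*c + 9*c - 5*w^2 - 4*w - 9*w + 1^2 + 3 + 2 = 4*c^2 + 14*c - 5*w^2 + w*(-c - 13) + 6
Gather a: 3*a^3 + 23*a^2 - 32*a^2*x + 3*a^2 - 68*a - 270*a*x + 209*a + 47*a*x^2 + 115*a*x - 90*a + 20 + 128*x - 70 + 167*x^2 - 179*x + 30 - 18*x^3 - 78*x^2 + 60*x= 3*a^3 + a^2*(26 - 32*x) + a*(47*x^2 - 155*x + 51) - 18*x^3 + 89*x^2 + 9*x - 20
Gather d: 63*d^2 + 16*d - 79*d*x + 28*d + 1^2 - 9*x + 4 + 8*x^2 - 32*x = 63*d^2 + d*(44 - 79*x) + 8*x^2 - 41*x + 5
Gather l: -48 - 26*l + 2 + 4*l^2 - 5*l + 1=4*l^2 - 31*l - 45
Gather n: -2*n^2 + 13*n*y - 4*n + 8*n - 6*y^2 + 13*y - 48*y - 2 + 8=-2*n^2 + n*(13*y + 4) - 6*y^2 - 35*y + 6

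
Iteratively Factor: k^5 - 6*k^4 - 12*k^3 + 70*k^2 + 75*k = (k - 5)*(k^4 - k^3 - 17*k^2 - 15*k) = k*(k - 5)*(k^3 - k^2 - 17*k - 15) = k*(k - 5)^2*(k^2 + 4*k + 3) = k*(k - 5)^2*(k + 1)*(k + 3)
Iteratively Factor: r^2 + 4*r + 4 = (r + 2)*(r + 2)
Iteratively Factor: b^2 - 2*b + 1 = (b - 1)*(b - 1)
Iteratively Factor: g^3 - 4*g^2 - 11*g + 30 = (g - 5)*(g^2 + g - 6) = (g - 5)*(g - 2)*(g + 3)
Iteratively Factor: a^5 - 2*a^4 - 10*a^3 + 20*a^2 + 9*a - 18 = (a + 1)*(a^4 - 3*a^3 - 7*a^2 + 27*a - 18) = (a + 1)*(a + 3)*(a^3 - 6*a^2 + 11*a - 6) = (a - 2)*(a + 1)*(a + 3)*(a^2 - 4*a + 3) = (a - 2)*(a - 1)*(a + 1)*(a + 3)*(a - 3)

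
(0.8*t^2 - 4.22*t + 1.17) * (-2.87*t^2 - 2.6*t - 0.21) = -2.296*t^4 + 10.0314*t^3 + 7.4461*t^2 - 2.1558*t - 0.2457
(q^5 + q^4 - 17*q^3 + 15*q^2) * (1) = q^5 + q^4 - 17*q^3 + 15*q^2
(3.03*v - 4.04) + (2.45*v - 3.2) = 5.48*v - 7.24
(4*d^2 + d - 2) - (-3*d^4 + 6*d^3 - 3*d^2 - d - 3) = 3*d^4 - 6*d^3 + 7*d^2 + 2*d + 1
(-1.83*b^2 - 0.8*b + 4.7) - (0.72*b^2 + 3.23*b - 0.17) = -2.55*b^2 - 4.03*b + 4.87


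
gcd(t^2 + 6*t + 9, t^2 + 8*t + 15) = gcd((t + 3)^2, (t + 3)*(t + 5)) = t + 3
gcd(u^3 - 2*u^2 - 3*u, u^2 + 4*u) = u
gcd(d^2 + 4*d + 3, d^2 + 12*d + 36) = 1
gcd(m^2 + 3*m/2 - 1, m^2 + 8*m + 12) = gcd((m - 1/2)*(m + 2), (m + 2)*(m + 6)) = m + 2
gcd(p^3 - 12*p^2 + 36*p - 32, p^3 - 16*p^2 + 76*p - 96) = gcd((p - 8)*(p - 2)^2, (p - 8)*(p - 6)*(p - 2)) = p^2 - 10*p + 16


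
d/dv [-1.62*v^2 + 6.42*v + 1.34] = 6.42 - 3.24*v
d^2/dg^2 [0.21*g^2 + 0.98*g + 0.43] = 0.420000000000000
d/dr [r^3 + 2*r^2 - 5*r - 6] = 3*r^2 + 4*r - 5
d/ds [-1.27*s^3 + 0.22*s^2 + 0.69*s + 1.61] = -3.81*s^2 + 0.44*s + 0.69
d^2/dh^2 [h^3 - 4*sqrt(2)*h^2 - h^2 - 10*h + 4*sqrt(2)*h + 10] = 6*h - 8*sqrt(2) - 2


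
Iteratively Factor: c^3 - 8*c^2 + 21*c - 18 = (c - 3)*(c^2 - 5*c + 6) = (c - 3)^2*(c - 2)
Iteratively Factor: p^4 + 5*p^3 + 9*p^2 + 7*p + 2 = (p + 1)*(p^3 + 4*p^2 + 5*p + 2) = (p + 1)^2*(p^2 + 3*p + 2) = (p + 1)^2*(p + 2)*(p + 1)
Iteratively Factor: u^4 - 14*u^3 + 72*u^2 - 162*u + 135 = (u - 5)*(u^3 - 9*u^2 + 27*u - 27) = (u - 5)*(u - 3)*(u^2 - 6*u + 9) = (u - 5)*(u - 3)^2*(u - 3)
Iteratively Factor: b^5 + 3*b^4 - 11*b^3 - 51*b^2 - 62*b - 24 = (b + 3)*(b^4 - 11*b^2 - 18*b - 8) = (b + 1)*(b + 3)*(b^3 - b^2 - 10*b - 8) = (b + 1)^2*(b + 3)*(b^2 - 2*b - 8) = (b + 1)^2*(b + 2)*(b + 3)*(b - 4)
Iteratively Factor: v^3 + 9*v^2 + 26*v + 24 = (v + 2)*(v^2 + 7*v + 12) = (v + 2)*(v + 4)*(v + 3)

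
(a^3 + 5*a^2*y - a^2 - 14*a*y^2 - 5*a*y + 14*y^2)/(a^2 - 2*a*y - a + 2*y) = a + 7*y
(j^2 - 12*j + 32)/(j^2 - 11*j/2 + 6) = 2*(j - 8)/(2*j - 3)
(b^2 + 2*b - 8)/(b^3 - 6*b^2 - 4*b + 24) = (b + 4)/(b^2 - 4*b - 12)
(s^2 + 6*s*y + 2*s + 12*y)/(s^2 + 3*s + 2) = (s + 6*y)/(s + 1)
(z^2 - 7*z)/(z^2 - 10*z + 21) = z/(z - 3)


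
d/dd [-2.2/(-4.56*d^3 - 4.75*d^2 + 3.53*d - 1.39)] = (-30.096*d^2 - 20.9*d + 7.766)/(4.56*d^3 + 4.75*d^2 - 3.53*d + 1.39)^2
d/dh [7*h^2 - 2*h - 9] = 14*h - 2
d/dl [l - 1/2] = 1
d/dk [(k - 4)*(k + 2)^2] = 3*k^2 - 12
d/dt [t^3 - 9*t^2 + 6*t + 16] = 3*t^2 - 18*t + 6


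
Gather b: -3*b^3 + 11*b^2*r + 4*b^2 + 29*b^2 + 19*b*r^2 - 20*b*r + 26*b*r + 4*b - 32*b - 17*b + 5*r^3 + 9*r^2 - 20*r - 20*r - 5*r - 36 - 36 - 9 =-3*b^3 + b^2*(11*r + 33) + b*(19*r^2 + 6*r - 45) + 5*r^3 + 9*r^2 - 45*r - 81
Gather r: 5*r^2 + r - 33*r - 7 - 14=5*r^2 - 32*r - 21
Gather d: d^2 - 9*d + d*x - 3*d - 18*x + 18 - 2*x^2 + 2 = d^2 + d*(x - 12) - 2*x^2 - 18*x + 20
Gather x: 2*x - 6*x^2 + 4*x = -6*x^2 + 6*x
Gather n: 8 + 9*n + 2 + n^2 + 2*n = n^2 + 11*n + 10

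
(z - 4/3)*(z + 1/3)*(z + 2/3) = z^3 - z^2/3 - 10*z/9 - 8/27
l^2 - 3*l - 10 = (l - 5)*(l + 2)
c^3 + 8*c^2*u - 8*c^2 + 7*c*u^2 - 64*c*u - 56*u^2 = (c - 8)*(c + u)*(c + 7*u)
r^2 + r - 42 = (r - 6)*(r + 7)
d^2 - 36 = (d - 6)*(d + 6)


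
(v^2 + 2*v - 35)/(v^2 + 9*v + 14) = (v - 5)/(v + 2)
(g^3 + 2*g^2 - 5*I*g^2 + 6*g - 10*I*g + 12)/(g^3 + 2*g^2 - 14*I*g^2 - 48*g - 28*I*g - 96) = (g + I)/(g - 8*I)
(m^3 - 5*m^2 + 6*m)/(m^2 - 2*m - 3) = m*(m - 2)/(m + 1)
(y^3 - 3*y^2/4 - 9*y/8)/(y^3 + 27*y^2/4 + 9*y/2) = (y - 3/2)/(y + 6)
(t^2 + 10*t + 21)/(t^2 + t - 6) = (t + 7)/(t - 2)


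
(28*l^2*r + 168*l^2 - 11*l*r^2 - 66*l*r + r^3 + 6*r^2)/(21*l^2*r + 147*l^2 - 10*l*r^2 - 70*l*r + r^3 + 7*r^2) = (-4*l*r - 24*l + r^2 + 6*r)/(-3*l*r - 21*l + r^2 + 7*r)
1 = 1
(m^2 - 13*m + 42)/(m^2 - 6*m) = (m - 7)/m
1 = 1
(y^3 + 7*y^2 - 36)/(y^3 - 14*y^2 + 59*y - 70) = (y^2 + 9*y + 18)/(y^2 - 12*y + 35)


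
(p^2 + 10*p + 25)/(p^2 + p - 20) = (p + 5)/(p - 4)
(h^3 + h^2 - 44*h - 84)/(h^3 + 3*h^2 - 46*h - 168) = (h + 2)/(h + 4)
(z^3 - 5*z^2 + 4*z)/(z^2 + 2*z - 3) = z*(z - 4)/(z + 3)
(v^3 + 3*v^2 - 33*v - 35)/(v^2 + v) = v + 2 - 35/v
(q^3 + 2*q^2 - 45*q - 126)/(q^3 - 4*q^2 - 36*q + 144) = (q^2 - 4*q - 21)/(q^2 - 10*q + 24)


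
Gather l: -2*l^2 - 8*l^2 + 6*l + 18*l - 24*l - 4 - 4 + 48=40 - 10*l^2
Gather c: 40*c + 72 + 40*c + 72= 80*c + 144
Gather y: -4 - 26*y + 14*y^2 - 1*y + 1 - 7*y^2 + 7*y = 7*y^2 - 20*y - 3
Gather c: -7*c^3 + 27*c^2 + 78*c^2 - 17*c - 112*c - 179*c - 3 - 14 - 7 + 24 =-7*c^3 + 105*c^2 - 308*c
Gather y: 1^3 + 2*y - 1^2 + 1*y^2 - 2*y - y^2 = 0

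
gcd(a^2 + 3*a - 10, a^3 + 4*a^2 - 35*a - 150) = a + 5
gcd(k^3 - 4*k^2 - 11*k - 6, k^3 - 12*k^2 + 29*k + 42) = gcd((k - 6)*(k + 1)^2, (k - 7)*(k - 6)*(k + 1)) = k^2 - 5*k - 6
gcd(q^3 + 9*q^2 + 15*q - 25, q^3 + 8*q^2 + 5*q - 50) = q^2 + 10*q + 25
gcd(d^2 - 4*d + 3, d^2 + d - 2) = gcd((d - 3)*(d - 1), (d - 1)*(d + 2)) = d - 1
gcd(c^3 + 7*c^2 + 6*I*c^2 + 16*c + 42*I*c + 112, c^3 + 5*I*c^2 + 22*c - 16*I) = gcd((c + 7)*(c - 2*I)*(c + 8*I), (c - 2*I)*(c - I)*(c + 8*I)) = c^2 + 6*I*c + 16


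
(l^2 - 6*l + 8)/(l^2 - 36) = (l^2 - 6*l + 8)/(l^2 - 36)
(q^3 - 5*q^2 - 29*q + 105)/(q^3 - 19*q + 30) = (q - 7)/(q - 2)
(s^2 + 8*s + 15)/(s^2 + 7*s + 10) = (s + 3)/(s + 2)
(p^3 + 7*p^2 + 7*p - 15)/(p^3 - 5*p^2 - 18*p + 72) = (p^3 + 7*p^2 + 7*p - 15)/(p^3 - 5*p^2 - 18*p + 72)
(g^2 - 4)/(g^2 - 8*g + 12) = (g + 2)/(g - 6)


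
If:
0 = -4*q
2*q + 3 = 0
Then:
No Solution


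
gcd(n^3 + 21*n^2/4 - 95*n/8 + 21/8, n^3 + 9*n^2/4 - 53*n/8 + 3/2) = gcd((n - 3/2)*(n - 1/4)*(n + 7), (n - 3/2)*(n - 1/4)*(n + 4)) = n^2 - 7*n/4 + 3/8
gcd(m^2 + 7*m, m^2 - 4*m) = m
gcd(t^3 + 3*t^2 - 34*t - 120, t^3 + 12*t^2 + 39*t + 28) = t + 4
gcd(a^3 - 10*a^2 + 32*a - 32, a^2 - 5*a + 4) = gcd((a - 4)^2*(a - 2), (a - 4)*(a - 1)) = a - 4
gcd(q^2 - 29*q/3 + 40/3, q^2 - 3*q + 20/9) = q - 5/3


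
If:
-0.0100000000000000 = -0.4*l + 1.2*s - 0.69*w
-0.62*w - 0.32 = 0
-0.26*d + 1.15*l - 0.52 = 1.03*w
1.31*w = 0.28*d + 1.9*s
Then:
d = -0.21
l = -0.06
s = -0.32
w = -0.52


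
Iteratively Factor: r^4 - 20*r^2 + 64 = (r - 2)*(r^3 + 2*r^2 - 16*r - 32) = (r - 2)*(r + 2)*(r^2 - 16) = (r - 4)*(r - 2)*(r + 2)*(r + 4)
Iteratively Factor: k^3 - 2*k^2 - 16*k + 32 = (k + 4)*(k^2 - 6*k + 8) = (k - 4)*(k + 4)*(k - 2)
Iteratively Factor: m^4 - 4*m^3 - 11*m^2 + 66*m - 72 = (m - 2)*(m^3 - 2*m^2 - 15*m + 36) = (m - 3)*(m - 2)*(m^2 + m - 12) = (m - 3)*(m - 2)*(m + 4)*(m - 3)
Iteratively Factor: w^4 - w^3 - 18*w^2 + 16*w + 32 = (w - 4)*(w^3 + 3*w^2 - 6*w - 8) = (w - 4)*(w - 2)*(w^2 + 5*w + 4) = (w - 4)*(w - 2)*(w + 4)*(w + 1)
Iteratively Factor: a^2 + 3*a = (a)*(a + 3)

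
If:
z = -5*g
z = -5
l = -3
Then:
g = 1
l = -3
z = -5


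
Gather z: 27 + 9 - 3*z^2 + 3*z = -3*z^2 + 3*z + 36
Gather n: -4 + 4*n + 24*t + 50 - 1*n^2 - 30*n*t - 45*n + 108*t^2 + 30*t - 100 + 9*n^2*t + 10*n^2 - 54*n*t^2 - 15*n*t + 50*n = n^2*(9*t + 9) + n*(-54*t^2 - 45*t + 9) + 108*t^2 + 54*t - 54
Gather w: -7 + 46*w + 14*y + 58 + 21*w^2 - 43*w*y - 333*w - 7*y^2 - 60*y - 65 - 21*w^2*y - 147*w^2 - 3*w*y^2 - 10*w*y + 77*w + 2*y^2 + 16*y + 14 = w^2*(-21*y - 126) + w*(-3*y^2 - 53*y - 210) - 5*y^2 - 30*y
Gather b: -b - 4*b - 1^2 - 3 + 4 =-5*b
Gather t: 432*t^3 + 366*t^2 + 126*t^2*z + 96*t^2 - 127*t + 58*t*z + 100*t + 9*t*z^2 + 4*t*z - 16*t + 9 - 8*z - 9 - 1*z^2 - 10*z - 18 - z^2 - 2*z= 432*t^3 + t^2*(126*z + 462) + t*(9*z^2 + 62*z - 43) - 2*z^2 - 20*z - 18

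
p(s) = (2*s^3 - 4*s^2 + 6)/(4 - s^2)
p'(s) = 2*s*(2*s^3 - 4*s^2 + 6)/(4 - s^2)^2 + (6*s^2 - 8*s)/(4 - s^2) = 2*s*(-s^3 + 12*s - 10)/(s^4 - 8*s^2 + 16)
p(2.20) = -9.45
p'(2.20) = 35.87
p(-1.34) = -2.72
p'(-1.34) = 13.06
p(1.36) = 1.69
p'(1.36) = 2.24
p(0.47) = 1.41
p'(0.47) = -0.29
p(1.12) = 1.38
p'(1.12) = 0.60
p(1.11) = 1.38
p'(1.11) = 0.57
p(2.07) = -23.17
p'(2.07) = 304.51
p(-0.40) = 1.36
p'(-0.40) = 0.80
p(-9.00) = 23.06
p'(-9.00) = -1.85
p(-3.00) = 16.80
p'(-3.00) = 4.56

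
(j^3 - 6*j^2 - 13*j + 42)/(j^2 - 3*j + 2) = (j^2 - 4*j - 21)/(j - 1)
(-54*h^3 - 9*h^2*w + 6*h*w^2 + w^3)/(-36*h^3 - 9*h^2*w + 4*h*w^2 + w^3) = (6*h + w)/(4*h + w)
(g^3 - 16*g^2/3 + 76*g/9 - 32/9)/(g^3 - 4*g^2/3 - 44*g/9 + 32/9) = (g - 2)/(g + 2)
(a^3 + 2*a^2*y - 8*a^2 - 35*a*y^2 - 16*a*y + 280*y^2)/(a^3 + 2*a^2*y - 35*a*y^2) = (a - 8)/a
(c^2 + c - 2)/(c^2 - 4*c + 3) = (c + 2)/(c - 3)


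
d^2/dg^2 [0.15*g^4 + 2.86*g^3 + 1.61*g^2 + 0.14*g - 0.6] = 1.8*g^2 + 17.16*g + 3.22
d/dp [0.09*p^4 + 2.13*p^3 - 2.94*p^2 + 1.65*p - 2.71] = 0.36*p^3 + 6.39*p^2 - 5.88*p + 1.65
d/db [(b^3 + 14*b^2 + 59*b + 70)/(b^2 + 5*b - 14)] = (b^2 - 4*b - 24)/(b^2 - 4*b + 4)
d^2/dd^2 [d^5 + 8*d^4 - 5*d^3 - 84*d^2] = 20*d^3 + 96*d^2 - 30*d - 168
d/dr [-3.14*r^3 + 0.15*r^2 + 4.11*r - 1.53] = -9.42*r^2 + 0.3*r + 4.11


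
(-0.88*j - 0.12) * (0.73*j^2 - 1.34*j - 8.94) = -0.6424*j^3 + 1.0916*j^2 + 8.028*j + 1.0728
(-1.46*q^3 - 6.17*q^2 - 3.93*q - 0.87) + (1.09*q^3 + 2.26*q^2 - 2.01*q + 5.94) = -0.37*q^3 - 3.91*q^2 - 5.94*q + 5.07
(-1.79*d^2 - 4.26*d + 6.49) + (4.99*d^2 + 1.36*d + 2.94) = 3.2*d^2 - 2.9*d + 9.43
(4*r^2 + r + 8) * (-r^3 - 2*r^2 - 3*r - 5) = -4*r^5 - 9*r^4 - 22*r^3 - 39*r^2 - 29*r - 40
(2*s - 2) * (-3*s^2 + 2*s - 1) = -6*s^3 + 10*s^2 - 6*s + 2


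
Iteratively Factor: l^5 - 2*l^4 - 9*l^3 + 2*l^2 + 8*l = (l + 2)*(l^4 - 4*l^3 - l^2 + 4*l) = l*(l + 2)*(l^3 - 4*l^2 - l + 4) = l*(l - 4)*(l + 2)*(l^2 - 1) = l*(l - 4)*(l + 1)*(l + 2)*(l - 1)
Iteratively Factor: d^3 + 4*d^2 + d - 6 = (d + 2)*(d^2 + 2*d - 3) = (d - 1)*(d + 2)*(d + 3)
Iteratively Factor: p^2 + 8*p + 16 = (p + 4)*(p + 4)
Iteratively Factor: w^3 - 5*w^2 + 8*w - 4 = (w - 2)*(w^2 - 3*w + 2) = (w - 2)^2*(w - 1)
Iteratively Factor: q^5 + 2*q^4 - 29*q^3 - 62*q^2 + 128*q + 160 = (q + 1)*(q^4 + q^3 - 30*q^2 - 32*q + 160) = (q + 1)*(q + 4)*(q^3 - 3*q^2 - 18*q + 40) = (q - 2)*(q + 1)*(q + 4)*(q^2 - q - 20) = (q - 2)*(q + 1)*(q + 4)^2*(q - 5)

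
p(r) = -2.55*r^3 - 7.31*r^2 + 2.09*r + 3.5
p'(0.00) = 2.09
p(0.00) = 3.50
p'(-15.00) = -1499.86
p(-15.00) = 6933.65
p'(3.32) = -130.77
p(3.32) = -163.45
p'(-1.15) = 8.79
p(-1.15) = -4.69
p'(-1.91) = 2.11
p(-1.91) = -9.39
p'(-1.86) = 2.82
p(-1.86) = -9.27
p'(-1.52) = 6.64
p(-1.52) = -7.61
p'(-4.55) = -89.76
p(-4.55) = 82.86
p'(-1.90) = 2.25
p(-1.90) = -9.37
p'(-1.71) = 4.72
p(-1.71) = -8.70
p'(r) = -7.65*r^2 - 14.62*r + 2.09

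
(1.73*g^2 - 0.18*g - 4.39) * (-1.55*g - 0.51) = -2.6815*g^3 - 0.6033*g^2 + 6.8963*g + 2.2389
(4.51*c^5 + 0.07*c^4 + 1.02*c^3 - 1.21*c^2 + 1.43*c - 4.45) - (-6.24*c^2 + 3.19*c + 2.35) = 4.51*c^5 + 0.07*c^4 + 1.02*c^3 + 5.03*c^2 - 1.76*c - 6.8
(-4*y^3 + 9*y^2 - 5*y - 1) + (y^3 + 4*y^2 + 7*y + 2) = -3*y^3 + 13*y^2 + 2*y + 1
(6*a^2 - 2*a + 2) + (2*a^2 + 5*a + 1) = 8*a^2 + 3*a + 3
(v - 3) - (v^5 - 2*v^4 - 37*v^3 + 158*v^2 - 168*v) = -v^5 + 2*v^4 + 37*v^3 - 158*v^2 + 169*v - 3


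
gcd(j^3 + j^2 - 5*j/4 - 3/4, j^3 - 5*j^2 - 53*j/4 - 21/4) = j^2 + 2*j + 3/4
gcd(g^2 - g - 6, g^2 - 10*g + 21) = g - 3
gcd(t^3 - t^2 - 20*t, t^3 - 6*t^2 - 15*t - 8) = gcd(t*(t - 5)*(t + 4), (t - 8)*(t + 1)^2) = 1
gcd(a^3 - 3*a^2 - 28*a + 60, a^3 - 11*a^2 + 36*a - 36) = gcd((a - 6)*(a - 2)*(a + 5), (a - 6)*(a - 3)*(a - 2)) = a^2 - 8*a + 12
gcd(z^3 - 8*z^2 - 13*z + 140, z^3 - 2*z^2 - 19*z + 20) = z^2 - z - 20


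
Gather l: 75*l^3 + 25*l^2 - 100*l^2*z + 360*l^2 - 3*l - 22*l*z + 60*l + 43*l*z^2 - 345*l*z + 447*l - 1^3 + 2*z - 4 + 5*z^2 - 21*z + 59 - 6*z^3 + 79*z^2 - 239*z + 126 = 75*l^3 + l^2*(385 - 100*z) + l*(43*z^2 - 367*z + 504) - 6*z^3 + 84*z^2 - 258*z + 180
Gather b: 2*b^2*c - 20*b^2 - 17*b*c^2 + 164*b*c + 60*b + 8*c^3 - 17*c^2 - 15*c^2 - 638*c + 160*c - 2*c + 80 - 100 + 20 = b^2*(2*c - 20) + b*(-17*c^2 + 164*c + 60) + 8*c^3 - 32*c^2 - 480*c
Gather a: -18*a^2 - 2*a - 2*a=-18*a^2 - 4*a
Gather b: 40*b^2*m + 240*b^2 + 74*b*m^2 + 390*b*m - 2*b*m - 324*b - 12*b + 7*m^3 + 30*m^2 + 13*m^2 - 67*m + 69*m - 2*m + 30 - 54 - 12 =b^2*(40*m + 240) + b*(74*m^2 + 388*m - 336) + 7*m^3 + 43*m^2 - 36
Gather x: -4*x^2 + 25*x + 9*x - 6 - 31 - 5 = -4*x^2 + 34*x - 42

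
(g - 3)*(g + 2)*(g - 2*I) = g^3 - g^2 - 2*I*g^2 - 6*g + 2*I*g + 12*I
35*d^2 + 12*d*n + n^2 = (5*d + n)*(7*d + n)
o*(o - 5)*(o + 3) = o^3 - 2*o^2 - 15*o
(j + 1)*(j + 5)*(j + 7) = j^3 + 13*j^2 + 47*j + 35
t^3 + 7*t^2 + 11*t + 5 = (t + 1)^2*(t + 5)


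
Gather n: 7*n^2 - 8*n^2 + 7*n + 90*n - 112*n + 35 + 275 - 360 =-n^2 - 15*n - 50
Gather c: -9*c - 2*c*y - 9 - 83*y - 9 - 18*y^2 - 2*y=c*(-2*y - 9) - 18*y^2 - 85*y - 18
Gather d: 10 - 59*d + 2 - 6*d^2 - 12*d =-6*d^2 - 71*d + 12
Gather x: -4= -4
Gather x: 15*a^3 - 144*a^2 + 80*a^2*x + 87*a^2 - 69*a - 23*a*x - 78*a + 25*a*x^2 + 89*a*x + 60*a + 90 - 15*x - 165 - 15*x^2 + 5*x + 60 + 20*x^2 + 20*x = 15*a^3 - 57*a^2 - 87*a + x^2*(25*a + 5) + x*(80*a^2 + 66*a + 10) - 15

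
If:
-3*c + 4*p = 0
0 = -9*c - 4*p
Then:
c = 0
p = 0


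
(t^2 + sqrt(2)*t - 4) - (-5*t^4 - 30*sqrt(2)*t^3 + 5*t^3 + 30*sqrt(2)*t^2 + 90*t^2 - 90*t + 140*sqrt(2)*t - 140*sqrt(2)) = 5*t^4 - 5*t^3 + 30*sqrt(2)*t^3 - 89*t^2 - 30*sqrt(2)*t^2 - 139*sqrt(2)*t + 90*t - 4 + 140*sqrt(2)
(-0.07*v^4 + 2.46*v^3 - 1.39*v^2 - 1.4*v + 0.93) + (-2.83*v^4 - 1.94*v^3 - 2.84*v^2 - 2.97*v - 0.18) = -2.9*v^4 + 0.52*v^3 - 4.23*v^2 - 4.37*v + 0.75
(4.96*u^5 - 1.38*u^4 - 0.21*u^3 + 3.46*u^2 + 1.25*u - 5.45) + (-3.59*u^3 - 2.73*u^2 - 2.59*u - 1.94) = 4.96*u^5 - 1.38*u^4 - 3.8*u^3 + 0.73*u^2 - 1.34*u - 7.39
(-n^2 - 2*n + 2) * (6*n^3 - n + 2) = -6*n^5 - 12*n^4 + 13*n^3 - 6*n + 4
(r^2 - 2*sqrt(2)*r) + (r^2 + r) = 2*r^2 - 2*sqrt(2)*r + r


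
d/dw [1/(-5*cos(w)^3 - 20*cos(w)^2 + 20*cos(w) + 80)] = (-3*cos(w)^2 - 8*cos(w) + 4)*sin(w)/(5*(cos(w)^3 + 4*cos(w)^2 - 4*cos(w) - 16)^2)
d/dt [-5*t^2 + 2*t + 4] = 2 - 10*t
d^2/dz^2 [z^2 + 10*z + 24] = 2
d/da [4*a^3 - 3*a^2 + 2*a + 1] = 12*a^2 - 6*a + 2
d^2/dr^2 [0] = 0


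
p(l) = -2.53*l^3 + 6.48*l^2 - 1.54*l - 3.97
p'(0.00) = -1.54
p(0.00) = -3.97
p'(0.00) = -1.54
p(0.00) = -3.97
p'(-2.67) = -90.25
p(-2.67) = 94.49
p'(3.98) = -70.19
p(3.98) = -66.96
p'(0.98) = 3.87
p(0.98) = -1.64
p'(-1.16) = -26.79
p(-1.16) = 10.48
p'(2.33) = -12.55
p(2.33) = -4.38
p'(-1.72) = -46.29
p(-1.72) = 30.72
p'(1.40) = 1.73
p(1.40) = -0.37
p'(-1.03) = -22.94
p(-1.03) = 7.26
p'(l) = -7.59*l^2 + 12.96*l - 1.54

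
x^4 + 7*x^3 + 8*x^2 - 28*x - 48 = (x - 2)*(x + 2)*(x + 3)*(x + 4)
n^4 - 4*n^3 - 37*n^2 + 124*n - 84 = (n - 7)*(n - 2)*(n - 1)*(n + 6)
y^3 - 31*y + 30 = (y - 5)*(y - 1)*(y + 6)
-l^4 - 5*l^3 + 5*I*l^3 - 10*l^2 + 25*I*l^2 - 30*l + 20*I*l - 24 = (l + 4)*(l - 6*I)*(-I*l + 1)*(-I*l - I)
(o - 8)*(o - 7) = o^2 - 15*o + 56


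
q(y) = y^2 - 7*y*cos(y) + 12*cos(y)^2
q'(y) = 7*y*sin(y) + 2*y - 24*sin(y)*cos(y) - 7*cos(y)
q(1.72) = 5.01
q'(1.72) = 19.91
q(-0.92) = 9.15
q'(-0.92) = 10.61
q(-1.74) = 1.32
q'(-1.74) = 5.72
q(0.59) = 5.20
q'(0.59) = -13.43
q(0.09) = 11.28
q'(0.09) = -8.88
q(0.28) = 9.28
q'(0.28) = -12.00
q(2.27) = 20.35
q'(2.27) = 33.03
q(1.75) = 5.63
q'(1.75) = 21.01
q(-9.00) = 33.56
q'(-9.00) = 5.33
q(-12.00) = 223.43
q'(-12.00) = -85.85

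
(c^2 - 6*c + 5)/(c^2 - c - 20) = (c - 1)/(c + 4)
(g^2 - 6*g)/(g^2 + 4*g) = (g - 6)/(g + 4)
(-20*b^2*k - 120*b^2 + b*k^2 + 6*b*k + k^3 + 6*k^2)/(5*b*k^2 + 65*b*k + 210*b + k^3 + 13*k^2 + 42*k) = (-4*b + k)/(k + 7)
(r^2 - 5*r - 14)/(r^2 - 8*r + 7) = (r + 2)/(r - 1)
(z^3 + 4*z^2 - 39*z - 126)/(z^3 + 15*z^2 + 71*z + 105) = (z - 6)/(z + 5)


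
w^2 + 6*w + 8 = (w + 2)*(w + 4)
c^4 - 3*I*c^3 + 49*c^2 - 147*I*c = c*(c - 7*I)*(c - 3*I)*(c + 7*I)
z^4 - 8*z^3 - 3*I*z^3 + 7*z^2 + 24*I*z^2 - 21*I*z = z*(z - 7)*(z - 1)*(z - 3*I)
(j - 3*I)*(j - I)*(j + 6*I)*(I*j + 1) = I*j^4 - j^3 + 23*I*j^2 + 39*j - 18*I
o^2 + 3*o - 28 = (o - 4)*(o + 7)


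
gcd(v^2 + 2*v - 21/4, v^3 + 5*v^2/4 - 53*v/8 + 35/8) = v + 7/2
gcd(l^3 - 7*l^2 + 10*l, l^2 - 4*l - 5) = l - 5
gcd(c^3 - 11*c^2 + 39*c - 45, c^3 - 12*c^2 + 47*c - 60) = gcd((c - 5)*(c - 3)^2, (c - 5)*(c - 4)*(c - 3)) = c^2 - 8*c + 15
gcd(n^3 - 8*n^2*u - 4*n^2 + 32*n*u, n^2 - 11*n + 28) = n - 4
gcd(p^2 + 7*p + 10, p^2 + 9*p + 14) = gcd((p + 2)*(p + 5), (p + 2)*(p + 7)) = p + 2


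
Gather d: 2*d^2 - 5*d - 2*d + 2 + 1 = 2*d^2 - 7*d + 3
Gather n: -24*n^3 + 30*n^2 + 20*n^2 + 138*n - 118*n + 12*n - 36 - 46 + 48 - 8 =-24*n^3 + 50*n^2 + 32*n - 42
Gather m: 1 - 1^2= 0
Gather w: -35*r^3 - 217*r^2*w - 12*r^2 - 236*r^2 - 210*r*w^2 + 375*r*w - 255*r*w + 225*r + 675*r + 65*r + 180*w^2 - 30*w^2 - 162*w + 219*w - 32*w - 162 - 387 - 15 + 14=-35*r^3 - 248*r^2 + 965*r + w^2*(150 - 210*r) + w*(-217*r^2 + 120*r + 25) - 550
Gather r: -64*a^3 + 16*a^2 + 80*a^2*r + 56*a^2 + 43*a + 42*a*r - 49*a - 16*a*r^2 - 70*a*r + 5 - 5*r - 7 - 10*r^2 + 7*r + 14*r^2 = -64*a^3 + 72*a^2 - 6*a + r^2*(4 - 16*a) + r*(80*a^2 - 28*a + 2) - 2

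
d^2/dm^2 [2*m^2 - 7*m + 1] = 4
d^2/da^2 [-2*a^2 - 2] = -4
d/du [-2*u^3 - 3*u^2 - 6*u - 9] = -6*u^2 - 6*u - 6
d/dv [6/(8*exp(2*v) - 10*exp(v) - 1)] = (60 - 96*exp(v))*exp(v)/(-8*exp(2*v) + 10*exp(v) + 1)^2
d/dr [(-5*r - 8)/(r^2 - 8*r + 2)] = (5*r^2 + 16*r - 74)/(r^4 - 16*r^3 + 68*r^2 - 32*r + 4)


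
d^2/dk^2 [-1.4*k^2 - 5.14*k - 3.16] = -2.80000000000000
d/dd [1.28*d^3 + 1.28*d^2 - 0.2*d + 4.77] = 3.84*d^2 + 2.56*d - 0.2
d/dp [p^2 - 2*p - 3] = 2*p - 2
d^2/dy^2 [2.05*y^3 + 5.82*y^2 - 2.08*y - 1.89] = 12.3*y + 11.64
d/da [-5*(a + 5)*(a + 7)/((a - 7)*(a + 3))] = 80*(a^2 + 7*a + 7)/(a^4 - 8*a^3 - 26*a^2 + 168*a + 441)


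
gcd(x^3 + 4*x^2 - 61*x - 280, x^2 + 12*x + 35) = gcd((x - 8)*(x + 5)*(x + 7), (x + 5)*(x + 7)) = x^2 + 12*x + 35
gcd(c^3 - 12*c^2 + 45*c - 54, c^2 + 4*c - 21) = c - 3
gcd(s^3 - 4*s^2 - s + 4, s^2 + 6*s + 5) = s + 1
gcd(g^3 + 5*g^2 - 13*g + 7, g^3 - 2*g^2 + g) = g^2 - 2*g + 1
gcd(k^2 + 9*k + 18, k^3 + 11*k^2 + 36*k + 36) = k^2 + 9*k + 18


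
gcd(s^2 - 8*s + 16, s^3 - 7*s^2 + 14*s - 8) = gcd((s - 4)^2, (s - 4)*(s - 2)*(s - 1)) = s - 4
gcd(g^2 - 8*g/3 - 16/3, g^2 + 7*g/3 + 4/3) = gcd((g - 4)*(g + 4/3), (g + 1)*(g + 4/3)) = g + 4/3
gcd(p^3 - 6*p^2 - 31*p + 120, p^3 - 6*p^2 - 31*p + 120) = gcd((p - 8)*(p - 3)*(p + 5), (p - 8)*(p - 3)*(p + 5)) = p^3 - 6*p^2 - 31*p + 120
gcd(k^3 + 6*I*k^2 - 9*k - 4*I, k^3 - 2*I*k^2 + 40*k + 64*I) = k + 4*I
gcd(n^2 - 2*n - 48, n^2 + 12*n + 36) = n + 6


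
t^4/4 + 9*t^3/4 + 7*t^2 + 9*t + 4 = (t/4 + 1)*(t + 1)*(t + 2)^2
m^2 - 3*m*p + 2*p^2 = (m - 2*p)*(m - p)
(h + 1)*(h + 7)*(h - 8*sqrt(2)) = h^3 - 8*sqrt(2)*h^2 + 8*h^2 - 64*sqrt(2)*h + 7*h - 56*sqrt(2)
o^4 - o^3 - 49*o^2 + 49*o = o*(o - 7)*(o - 1)*(o + 7)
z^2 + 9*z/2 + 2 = (z + 1/2)*(z + 4)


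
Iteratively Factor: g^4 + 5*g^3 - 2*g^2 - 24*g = (g - 2)*(g^3 + 7*g^2 + 12*g) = (g - 2)*(g + 3)*(g^2 + 4*g) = (g - 2)*(g + 3)*(g + 4)*(g)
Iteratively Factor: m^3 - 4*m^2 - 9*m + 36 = (m + 3)*(m^2 - 7*m + 12) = (m - 3)*(m + 3)*(m - 4)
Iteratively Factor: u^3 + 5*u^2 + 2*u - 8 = (u - 1)*(u^2 + 6*u + 8) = (u - 1)*(u + 2)*(u + 4)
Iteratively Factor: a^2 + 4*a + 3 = (a + 1)*(a + 3)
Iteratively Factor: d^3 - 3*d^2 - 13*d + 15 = (d - 5)*(d^2 + 2*d - 3) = (d - 5)*(d - 1)*(d + 3)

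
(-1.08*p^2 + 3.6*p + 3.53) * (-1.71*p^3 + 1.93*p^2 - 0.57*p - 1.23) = 1.8468*p^5 - 8.2404*p^4 + 1.5273*p^3 + 6.0893*p^2 - 6.4401*p - 4.3419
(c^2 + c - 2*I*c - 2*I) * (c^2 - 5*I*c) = c^4 + c^3 - 7*I*c^3 - 10*c^2 - 7*I*c^2 - 10*c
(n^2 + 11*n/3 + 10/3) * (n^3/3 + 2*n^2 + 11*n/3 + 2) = n^5/3 + 29*n^4/9 + 109*n^3/9 + 199*n^2/9 + 176*n/9 + 20/3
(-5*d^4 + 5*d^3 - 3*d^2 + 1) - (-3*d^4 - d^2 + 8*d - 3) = -2*d^4 + 5*d^3 - 2*d^2 - 8*d + 4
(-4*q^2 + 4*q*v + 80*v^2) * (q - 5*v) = -4*q^3 + 24*q^2*v + 60*q*v^2 - 400*v^3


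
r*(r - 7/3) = r^2 - 7*r/3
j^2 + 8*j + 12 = (j + 2)*(j + 6)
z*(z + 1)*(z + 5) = z^3 + 6*z^2 + 5*z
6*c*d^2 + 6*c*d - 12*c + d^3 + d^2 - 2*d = (6*c + d)*(d - 1)*(d + 2)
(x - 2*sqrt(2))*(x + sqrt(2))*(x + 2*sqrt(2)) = x^3 + sqrt(2)*x^2 - 8*x - 8*sqrt(2)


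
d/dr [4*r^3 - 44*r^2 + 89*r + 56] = 12*r^2 - 88*r + 89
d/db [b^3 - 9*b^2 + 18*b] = 3*b^2 - 18*b + 18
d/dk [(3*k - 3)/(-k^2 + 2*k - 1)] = 3/(k^2 - 2*k + 1)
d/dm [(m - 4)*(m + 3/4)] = 2*m - 13/4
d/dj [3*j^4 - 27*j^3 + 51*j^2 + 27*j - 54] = 12*j^3 - 81*j^2 + 102*j + 27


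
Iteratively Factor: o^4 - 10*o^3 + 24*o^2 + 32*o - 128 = (o - 4)*(o^3 - 6*o^2 + 32) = (o - 4)^2*(o^2 - 2*o - 8) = (o - 4)^2*(o + 2)*(o - 4)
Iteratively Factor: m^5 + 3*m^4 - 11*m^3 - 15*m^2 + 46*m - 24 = (m - 1)*(m^4 + 4*m^3 - 7*m^2 - 22*m + 24) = (m - 1)*(m + 3)*(m^3 + m^2 - 10*m + 8) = (m - 2)*(m - 1)*(m + 3)*(m^2 + 3*m - 4) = (m - 2)*(m - 1)*(m + 3)*(m + 4)*(m - 1)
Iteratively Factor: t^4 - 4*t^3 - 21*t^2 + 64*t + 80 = (t - 4)*(t^3 - 21*t - 20) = (t - 4)*(t + 1)*(t^2 - t - 20) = (t - 5)*(t - 4)*(t + 1)*(t + 4)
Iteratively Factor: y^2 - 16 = (y + 4)*(y - 4)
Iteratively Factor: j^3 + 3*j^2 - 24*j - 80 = (j + 4)*(j^2 - j - 20) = (j - 5)*(j + 4)*(j + 4)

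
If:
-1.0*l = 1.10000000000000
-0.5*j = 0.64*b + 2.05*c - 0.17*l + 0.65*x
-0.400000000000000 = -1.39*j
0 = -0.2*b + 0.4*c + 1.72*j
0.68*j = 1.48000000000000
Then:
No Solution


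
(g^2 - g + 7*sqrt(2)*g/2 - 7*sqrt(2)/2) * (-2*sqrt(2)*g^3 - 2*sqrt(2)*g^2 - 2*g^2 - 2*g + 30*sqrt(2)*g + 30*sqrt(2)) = -2*sqrt(2)*g^5 - 16*g^4 + 25*sqrt(2)*g^3 + 226*g^2 - 23*sqrt(2)*g - 210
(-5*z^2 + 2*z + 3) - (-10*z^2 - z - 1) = 5*z^2 + 3*z + 4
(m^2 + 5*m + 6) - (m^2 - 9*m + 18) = 14*m - 12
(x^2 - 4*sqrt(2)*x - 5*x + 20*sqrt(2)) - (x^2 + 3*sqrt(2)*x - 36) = -7*sqrt(2)*x - 5*x + 20*sqrt(2) + 36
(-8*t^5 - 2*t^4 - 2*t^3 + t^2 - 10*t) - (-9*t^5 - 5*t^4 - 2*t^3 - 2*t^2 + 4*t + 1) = t^5 + 3*t^4 + 3*t^2 - 14*t - 1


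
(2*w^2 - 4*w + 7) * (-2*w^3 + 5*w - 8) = -4*w^5 + 8*w^4 - 4*w^3 - 36*w^2 + 67*w - 56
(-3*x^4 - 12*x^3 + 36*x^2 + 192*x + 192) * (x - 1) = -3*x^5 - 9*x^4 + 48*x^3 + 156*x^2 - 192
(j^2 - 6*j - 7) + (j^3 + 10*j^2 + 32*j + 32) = j^3 + 11*j^2 + 26*j + 25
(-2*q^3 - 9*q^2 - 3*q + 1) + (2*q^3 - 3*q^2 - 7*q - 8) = -12*q^2 - 10*q - 7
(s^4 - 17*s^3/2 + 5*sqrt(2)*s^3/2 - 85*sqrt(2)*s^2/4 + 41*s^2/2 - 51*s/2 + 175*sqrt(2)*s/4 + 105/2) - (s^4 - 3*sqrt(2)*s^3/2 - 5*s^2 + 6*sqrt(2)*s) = -17*s^3/2 + 4*sqrt(2)*s^3 - 85*sqrt(2)*s^2/4 + 51*s^2/2 - 51*s/2 + 151*sqrt(2)*s/4 + 105/2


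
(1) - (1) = 0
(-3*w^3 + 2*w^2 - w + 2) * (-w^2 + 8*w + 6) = 3*w^5 - 26*w^4 - w^3 + 2*w^2 + 10*w + 12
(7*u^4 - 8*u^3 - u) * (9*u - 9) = 63*u^5 - 135*u^4 + 72*u^3 - 9*u^2 + 9*u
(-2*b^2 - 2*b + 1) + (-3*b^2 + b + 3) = -5*b^2 - b + 4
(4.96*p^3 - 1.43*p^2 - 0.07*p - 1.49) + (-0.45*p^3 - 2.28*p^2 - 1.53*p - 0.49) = 4.51*p^3 - 3.71*p^2 - 1.6*p - 1.98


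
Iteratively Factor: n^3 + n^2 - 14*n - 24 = (n + 3)*(n^2 - 2*n - 8) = (n + 2)*(n + 3)*(n - 4)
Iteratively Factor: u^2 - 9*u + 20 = (u - 5)*(u - 4)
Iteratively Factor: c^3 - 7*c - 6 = (c + 2)*(c^2 - 2*c - 3) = (c - 3)*(c + 2)*(c + 1)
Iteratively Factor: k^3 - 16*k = (k - 4)*(k^2 + 4*k) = (k - 4)*(k + 4)*(k)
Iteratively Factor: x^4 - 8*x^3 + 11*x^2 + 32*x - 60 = (x - 2)*(x^3 - 6*x^2 - x + 30) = (x - 3)*(x - 2)*(x^2 - 3*x - 10) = (x - 5)*(x - 3)*(x - 2)*(x + 2)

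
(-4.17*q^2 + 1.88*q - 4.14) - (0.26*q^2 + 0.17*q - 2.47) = -4.43*q^2 + 1.71*q - 1.67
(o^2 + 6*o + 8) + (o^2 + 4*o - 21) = 2*o^2 + 10*o - 13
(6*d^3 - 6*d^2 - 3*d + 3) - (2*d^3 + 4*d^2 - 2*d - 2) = 4*d^3 - 10*d^2 - d + 5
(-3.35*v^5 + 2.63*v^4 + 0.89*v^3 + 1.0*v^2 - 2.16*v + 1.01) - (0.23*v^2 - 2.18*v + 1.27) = -3.35*v^5 + 2.63*v^4 + 0.89*v^3 + 0.77*v^2 + 0.02*v - 0.26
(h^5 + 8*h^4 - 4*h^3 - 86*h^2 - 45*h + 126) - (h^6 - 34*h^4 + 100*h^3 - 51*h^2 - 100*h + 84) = -h^6 + h^5 + 42*h^4 - 104*h^3 - 35*h^2 + 55*h + 42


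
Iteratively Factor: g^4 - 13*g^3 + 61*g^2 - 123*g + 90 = (g - 3)*(g^3 - 10*g^2 + 31*g - 30) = (g - 3)*(g - 2)*(g^2 - 8*g + 15) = (g - 5)*(g - 3)*(g - 2)*(g - 3)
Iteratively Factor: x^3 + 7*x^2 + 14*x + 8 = (x + 1)*(x^2 + 6*x + 8) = (x + 1)*(x + 4)*(x + 2)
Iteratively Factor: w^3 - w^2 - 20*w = (w + 4)*(w^2 - 5*w) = (w - 5)*(w + 4)*(w)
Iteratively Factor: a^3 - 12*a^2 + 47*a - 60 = (a - 3)*(a^2 - 9*a + 20) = (a - 4)*(a - 3)*(a - 5)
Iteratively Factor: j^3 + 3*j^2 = (j + 3)*(j^2) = j*(j + 3)*(j)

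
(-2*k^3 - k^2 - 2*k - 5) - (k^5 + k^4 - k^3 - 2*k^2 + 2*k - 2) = -k^5 - k^4 - k^3 + k^2 - 4*k - 3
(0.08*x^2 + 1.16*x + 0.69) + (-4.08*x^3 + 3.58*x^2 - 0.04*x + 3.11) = -4.08*x^3 + 3.66*x^2 + 1.12*x + 3.8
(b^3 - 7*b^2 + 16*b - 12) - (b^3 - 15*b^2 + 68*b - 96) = 8*b^2 - 52*b + 84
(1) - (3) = -2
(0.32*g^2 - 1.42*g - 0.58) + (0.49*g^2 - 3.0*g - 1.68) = 0.81*g^2 - 4.42*g - 2.26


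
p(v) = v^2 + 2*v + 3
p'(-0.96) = 0.08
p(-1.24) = 2.06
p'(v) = 2*v + 2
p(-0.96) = 2.00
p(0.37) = 3.88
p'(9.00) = 20.00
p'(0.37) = 2.74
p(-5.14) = 19.14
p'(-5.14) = -8.28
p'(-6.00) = -10.00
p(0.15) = 3.32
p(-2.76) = 5.10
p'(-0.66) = 0.68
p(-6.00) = 27.00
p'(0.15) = 2.30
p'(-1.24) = -0.48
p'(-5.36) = -8.72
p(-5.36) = 21.01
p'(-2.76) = -3.52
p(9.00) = 102.00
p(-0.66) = 2.12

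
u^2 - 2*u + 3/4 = (u - 3/2)*(u - 1/2)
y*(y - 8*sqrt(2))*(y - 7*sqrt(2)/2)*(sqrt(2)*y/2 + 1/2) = sqrt(2)*y^4/2 - 11*y^3 + 89*sqrt(2)*y^2/4 + 28*y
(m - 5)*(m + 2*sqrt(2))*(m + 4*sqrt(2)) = m^3 - 5*m^2 + 6*sqrt(2)*m^2 - 30*sqrt(2)*m + 16*m - 80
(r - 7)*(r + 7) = r^2 - 49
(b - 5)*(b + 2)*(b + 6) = b^3 + 3*b^2 - 28*b - 60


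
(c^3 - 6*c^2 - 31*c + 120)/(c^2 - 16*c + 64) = (c^2 + 2*c - 15)/(c - 8)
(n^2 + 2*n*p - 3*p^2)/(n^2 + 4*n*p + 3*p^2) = (n - p)/(n + p)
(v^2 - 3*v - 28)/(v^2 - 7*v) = (v + 4)/v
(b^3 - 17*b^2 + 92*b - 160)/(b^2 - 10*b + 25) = (b^2 - 12*b + 32)/(b - 5)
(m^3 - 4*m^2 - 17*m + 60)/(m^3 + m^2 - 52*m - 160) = (m^2 - 8*m + 15)/(m^2 - 3*m - 40)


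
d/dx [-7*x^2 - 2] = -14*x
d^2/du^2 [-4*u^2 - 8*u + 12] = -8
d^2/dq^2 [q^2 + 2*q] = 2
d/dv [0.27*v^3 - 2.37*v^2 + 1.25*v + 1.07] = 0.81*v^2 - 4.74*v + 1.25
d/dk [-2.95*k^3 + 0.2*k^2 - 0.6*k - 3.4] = -8.85*k^2 + 0.4*k - 0.6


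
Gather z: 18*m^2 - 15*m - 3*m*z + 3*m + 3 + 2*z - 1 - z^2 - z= 18*m^2 - 12*m - z^2 + z*(1 - 3*m) + 2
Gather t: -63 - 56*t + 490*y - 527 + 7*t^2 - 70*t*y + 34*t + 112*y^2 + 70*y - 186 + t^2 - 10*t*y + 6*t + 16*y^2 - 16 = 8*t^2 + t*(-80*y - 16) + 128*y^2 + 560*y - 792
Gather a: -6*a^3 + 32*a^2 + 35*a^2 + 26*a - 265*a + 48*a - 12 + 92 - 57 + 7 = -6*a^3 + 67*a^2 - 191*a + 30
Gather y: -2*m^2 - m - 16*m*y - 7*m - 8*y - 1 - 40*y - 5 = -2*m^2 - 8*m + y*(-16*m - 48) - 6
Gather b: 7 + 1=8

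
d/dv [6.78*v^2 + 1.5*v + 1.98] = 13.56*v + 1.5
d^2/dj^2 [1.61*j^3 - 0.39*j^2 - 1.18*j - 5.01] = 9.66*j - 0.78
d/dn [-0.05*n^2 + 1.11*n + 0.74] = 1.11 - 0.1*n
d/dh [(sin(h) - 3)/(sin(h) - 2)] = cos(h)/(sin(h) - 2)^2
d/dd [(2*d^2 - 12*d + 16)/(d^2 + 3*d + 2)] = 6*(3*d^2 - 4*d - 12)/(d^4 + 6*d^3 + 13*d^2 + 12*d + 4)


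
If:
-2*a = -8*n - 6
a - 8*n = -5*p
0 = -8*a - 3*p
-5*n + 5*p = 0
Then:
No Solution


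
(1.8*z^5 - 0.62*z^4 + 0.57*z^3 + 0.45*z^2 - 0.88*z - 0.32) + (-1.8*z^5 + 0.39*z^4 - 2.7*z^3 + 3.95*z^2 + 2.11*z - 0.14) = -0.23*z^4 - 2.13*z^3 + 4.4*z^2 + 1.23*z - 0.46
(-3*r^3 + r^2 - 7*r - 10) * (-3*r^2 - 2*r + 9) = 9*r^5 + 3*r^4 - 8*r^3 + 53*r^2 - 43*r - 90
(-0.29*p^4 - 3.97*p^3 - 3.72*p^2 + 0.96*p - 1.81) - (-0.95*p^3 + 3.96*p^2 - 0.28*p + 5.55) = -0.29*p^4 - 3.02*p^3 - 7.68*p^2 + 1.24*p - 7.36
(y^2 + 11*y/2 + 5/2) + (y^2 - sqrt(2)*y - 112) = 2*y^2 - sqrt(2)*y + 11*y/2 - 219/2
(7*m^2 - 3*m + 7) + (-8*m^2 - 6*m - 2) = -m^2 - 9*m + 5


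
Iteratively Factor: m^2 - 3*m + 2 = (m - 1)*(m - 2)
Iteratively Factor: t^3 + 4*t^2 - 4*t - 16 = (t + 2)*(t^2 + 2*t - 8) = (t + 2)*(t + 4)*(t - 2)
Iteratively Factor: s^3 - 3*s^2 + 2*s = (s - 2)*(s^2 - s) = (s - 2)*(s - 1)*(s)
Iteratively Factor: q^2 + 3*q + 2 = (q + 2)*(q + 1)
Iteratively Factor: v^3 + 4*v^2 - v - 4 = (v + 1)*(v^2 + 3*v - 4) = (v - 1)*(v + 1)*(v + 4)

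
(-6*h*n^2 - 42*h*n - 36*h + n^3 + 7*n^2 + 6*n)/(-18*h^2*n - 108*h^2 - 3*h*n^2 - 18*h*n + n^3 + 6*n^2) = (n + 1)/(3*h + n)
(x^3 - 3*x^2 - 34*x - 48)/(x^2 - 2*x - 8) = (x^2 - 5*x - 24)/(x - 4)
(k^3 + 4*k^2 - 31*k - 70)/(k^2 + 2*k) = k + 2 - 35/k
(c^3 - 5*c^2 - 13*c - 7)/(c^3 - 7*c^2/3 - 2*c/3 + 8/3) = 3*(c^2 - 6*c - 7)/(3*c^2 - 10*c + 8)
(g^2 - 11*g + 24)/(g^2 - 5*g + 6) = (g - 8)/(g - 2)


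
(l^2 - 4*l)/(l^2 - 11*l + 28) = l/(l - 7)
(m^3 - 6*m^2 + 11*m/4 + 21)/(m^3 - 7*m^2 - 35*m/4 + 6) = (2*m^2 - 15*m + 28)/(2*m^2 - 17*m + 8)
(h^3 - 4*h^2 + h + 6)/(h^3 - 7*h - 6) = (h - 2)/(h + 2)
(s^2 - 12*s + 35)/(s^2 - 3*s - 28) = (s - 5)/(s + 4)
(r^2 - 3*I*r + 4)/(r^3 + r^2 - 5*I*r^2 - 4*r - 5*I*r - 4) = (r + I)/(r^2 + r*(1 - I) - I)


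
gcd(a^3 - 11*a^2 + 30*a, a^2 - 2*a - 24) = a - 6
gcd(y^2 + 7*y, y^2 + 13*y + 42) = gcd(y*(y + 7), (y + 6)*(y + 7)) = y + 7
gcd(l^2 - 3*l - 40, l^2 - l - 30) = l + 5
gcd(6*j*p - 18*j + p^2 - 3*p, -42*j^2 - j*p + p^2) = 6*j + p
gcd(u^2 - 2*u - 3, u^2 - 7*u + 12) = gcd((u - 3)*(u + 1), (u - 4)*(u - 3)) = u - 3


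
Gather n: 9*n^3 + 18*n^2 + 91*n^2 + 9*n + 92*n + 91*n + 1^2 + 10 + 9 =9*n^3 + 109*n^2 + 192*n + 20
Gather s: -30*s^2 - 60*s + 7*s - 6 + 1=-30*s^2 - 53*s - 5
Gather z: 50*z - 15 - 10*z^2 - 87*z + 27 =-10*z^2 - 37*z + 12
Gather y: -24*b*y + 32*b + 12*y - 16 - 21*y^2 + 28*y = 32*b - 21*y^2 + y*(40 - 24*b) - 16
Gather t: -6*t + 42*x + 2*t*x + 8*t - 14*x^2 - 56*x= t*(2*x + 2) - 14*x^2 - 14*x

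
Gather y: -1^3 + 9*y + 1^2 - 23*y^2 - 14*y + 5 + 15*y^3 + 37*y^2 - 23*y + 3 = 15*y^3 + 14*y^2 - 28*y + 8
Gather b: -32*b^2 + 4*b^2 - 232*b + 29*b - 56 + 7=-28*b^2 - 203*b - 49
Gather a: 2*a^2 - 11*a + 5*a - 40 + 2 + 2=2*a^2 - 6*a - 36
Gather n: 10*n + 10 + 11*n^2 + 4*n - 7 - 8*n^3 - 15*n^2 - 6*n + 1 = -8*n^3 - 4*n^2 + 8*n + 4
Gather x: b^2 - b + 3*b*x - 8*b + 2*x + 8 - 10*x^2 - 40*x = b^2 - 9*b - 10*x^2 + x*(3*b - 38) + 8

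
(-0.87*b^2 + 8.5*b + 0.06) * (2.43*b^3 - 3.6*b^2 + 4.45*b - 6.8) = -2.1141*b^5 + 23.787*b^4 - 34.3257*b^3 + 43.525*b^2 - 57.533*b - 0.408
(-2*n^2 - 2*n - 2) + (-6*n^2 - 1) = -8*n^2 - 2*n - 3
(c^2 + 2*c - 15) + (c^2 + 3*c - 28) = 2*c^2 + 5*c - 43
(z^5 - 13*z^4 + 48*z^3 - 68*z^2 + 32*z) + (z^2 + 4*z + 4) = z^5 - 13*z^4 + 48*z^3 - 67*z^2 + 36*z + 4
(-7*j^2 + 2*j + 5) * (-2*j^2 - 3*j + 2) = 14*j^4 + 17*j^3 - 30*j^2 - 11*j + 10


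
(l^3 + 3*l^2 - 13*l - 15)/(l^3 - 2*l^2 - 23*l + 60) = (l + 1)/(l - 4)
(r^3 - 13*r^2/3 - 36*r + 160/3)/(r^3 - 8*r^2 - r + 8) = (3*r^2 + 11*r - 20)/(3*(r^2 - 1))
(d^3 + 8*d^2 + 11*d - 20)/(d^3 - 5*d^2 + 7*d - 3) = (d^2 + 9*d + 20)/(d^2 - 4*d + 3)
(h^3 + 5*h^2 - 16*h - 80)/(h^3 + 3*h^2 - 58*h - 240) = (h^2 - 16)/(h^2 - 2*h - 48)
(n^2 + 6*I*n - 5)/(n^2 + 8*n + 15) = (n^2 + 6*I*n - 5)/(n^2 + 8*n + 15)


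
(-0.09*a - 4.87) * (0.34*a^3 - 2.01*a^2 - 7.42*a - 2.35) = -0.0306*a^4 - 1.4749*a^3 + 10.4565*a^2 + 36.3469*a + 11.4445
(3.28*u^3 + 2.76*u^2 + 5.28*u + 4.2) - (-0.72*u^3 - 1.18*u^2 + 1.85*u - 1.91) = 4.0*u^3 + 3.94*u^2 + 3.43*u + 6.11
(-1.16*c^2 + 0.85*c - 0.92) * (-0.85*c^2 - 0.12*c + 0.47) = 0.986*c^4 - 0.5833*c^3 + 0.1348*c^2 + 0.5099*c - 0.4324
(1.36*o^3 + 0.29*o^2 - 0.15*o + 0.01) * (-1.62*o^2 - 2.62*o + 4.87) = -2.2032*o^5 - 4.033*o^4 + 6.1064*o^3 + 1.7891*o^2 - 0.7567*o + 0.0487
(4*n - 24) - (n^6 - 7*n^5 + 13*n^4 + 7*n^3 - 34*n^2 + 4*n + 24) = -n^6 + 7*n^5 - 13*n^4 - 7*n^3 + 34*n^2 - 48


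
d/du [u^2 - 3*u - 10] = 2*u - 3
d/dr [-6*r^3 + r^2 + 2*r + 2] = -18*r^2 + 2*r + 2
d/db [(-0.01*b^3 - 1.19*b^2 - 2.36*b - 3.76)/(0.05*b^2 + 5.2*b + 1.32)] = (-0.0005*b^4 - 0.104*b^3 - 6.1096*b^2 - 2.7656*b + 16.4368)/(0.0025*b^4 + 0.52*b^3 + 27.172*b^2 + 13.728*b + 1.7424)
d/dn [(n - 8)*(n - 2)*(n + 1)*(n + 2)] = 4*n^3 - 21*n^2 - 24*n + 28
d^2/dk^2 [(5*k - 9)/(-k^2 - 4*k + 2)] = 2*(-4*(k + 2)^2*(5*k - 9) + (15*k + 11)*(k^2 + 4*k - 2))/(k^2 + 4*k - 2)^3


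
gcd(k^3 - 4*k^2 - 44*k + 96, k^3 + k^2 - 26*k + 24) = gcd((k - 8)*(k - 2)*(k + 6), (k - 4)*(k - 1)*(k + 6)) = k + 6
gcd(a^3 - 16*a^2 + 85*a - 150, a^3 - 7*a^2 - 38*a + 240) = a - 5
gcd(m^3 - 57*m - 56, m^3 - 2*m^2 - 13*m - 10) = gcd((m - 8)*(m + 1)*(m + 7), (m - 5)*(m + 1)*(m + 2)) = m + 1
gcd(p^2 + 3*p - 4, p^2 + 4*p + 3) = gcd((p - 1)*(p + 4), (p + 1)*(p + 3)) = 1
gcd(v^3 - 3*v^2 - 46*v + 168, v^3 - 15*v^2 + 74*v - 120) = v^2 - 10*v + 24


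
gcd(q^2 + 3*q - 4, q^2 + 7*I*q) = 1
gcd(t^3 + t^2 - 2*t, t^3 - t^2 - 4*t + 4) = t^2 + t - 2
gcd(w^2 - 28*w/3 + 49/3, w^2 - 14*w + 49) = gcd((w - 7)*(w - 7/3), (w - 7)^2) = w - 7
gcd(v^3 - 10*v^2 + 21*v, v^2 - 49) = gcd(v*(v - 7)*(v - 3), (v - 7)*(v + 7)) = v - 7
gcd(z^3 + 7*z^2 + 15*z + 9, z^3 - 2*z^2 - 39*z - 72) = z^2 + 6*z + 9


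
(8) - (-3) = 11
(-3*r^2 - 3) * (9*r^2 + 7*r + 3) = -27*r^4 - 21*r^3 - 36*r^2 - 21*r - 9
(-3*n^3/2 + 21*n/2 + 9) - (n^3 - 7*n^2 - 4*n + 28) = -5*n^3/2 + 7*n^2 + 29*n/2 - 19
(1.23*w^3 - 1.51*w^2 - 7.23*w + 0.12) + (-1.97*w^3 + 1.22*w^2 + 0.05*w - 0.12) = -0.74*w^3 - 0.29*w^2 - 7.18*w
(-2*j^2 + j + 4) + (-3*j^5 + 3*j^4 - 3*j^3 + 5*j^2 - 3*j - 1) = -3*j^5 + 3*j^4 - 3*j^3 + 3*j^2 - 2*j + 3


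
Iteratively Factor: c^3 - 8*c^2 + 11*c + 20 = (c + 1)*(c^2 - 9*c + 20) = (c - 4)*(c + 1)*(c - 5)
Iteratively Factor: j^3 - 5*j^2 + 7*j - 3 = (j - 1)*(j^2 - 4*j + 3) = (j - 1)^2*(j - 3)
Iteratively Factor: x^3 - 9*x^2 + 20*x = (x)*(x^2 - 9*x + 20) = x*(x - 4)*(x - 5)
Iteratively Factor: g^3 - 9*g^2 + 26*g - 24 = (g - 4)*(g^2 - 5*g + 6) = (g - 4)*(g - 2)*(g - 3)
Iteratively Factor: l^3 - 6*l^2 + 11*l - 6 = (l - 3)*(l^2 - 3*l + 2) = (l - 3)*(l - 2)*(l - 1)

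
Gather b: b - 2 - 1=b - 3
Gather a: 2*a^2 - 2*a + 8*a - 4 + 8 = 2*a^2 + 6*a + 4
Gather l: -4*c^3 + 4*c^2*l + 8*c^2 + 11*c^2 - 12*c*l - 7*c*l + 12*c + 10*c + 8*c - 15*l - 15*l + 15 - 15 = -4*c^3 + 19*c^2 + 30*c + l*(4*c^2 - 19*c - 30)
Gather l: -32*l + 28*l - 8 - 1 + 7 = -4*l - 2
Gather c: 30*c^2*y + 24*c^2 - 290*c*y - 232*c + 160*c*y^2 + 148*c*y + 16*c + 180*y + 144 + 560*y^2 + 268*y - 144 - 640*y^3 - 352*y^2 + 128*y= c^2*(30*y + 24) + c*(160*y^2 - 142*y - 216) - 640*y^3 + 208*y^2 + 576*y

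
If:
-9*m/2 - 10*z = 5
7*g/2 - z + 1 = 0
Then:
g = 2*z/7 - 2/7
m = -20*z/9 - 10/9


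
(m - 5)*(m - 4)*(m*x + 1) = m^3*x - 9*m^2*x + m^2 + 20*m*x - 9*m + 20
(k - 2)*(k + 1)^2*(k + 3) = k^4 + 3*k^3 - 3*k^2 - 11*k - 6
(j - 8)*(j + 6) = j^2 - 2*j - 48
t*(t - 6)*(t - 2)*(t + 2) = t^4 - 6*t^3 - 4*t^2 + 24*t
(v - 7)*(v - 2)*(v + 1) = v^3 - 8*v^2 + 5*v + 14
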